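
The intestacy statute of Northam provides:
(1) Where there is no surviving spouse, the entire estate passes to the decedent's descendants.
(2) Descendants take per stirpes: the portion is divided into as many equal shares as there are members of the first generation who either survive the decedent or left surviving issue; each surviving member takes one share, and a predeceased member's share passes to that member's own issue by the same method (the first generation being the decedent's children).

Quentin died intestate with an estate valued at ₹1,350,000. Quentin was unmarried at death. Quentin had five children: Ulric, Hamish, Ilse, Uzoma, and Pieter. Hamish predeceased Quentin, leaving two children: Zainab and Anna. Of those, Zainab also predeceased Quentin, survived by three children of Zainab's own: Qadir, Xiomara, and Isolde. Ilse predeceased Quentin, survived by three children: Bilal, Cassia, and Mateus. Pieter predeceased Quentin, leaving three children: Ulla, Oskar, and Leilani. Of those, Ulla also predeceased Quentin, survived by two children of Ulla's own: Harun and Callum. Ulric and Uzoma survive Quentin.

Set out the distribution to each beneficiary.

Ulric: ₹270,000; Qadir: ₹45,000; Xiomara: ₹45,000; Isolde: ₹45,000; Anna: ₹135,000; Bilal: ₹90,000; Cassia: ₹90,000; Mateus: ₹90,000; Uzoma: ₹270,000; Harun: ₹45,000; Callum: ₹45,000; Oskar: ₹90,000; Leilani: ₹90,000

The entire ₹1,350,000 passes to the descendants.
That amount (₹1,350,000) is divided into 5 shares of ₹270,000: Ulric and Uzoma each take ₹270,000; Hamish's ₹270,000 share passes to Hamish's issue; Ilse's ₹270,000 share passes to Ilse's issue; Pieter's ₹270,000 share passes to Pieter's issue.
Hamish's share (₹270,000) is divided into 2 shares of ₹135,000: Anna takes ₹135,000; Zainab's ₹135,000 share passes to Zainab's issue.
Zainab's share (₹135,000) is divided into 3 shares of ₹45,000: Qadir, Xiomara, and Isolde each take ₹45,000.
Ilse's share (₹270,000) is divided into 3 shares of ₹90,000: Bilal, Cassia, and Mateus each take ₹90,000.
Pieter's share (₹270,000) is divided into 3 shares of ₹90,000: Oskar and Leilani each take ₹90,000; Ulla's ₹90,000 share passes to Ulla's issue.
Ulla's share (₹90,000) is divided into 2 shares of ₹45,000: Harun and Callum each take ₹45,000.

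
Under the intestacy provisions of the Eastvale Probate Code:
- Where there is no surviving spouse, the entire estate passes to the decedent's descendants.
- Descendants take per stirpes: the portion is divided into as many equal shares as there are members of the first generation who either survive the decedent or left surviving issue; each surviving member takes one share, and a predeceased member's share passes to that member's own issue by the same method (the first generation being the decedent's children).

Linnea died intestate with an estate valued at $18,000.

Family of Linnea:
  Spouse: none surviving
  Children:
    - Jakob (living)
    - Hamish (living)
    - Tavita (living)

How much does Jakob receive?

The entire $18,000 passes to the descendants.
That amount ($18,000) is divided into 3 shares of $6,000: Jakob, Hamish, and Tavita each take $6,000.

Jakob receives $6,000.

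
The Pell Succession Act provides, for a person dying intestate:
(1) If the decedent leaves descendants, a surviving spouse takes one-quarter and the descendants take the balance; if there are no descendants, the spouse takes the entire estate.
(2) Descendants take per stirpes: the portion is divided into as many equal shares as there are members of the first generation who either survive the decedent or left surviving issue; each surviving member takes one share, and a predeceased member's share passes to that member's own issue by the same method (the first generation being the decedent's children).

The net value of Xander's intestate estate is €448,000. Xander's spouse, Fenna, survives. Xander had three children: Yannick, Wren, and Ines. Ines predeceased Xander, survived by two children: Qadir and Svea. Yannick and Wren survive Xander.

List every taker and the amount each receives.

Fenna: €112,000; Yannick: €112,000; Wren: €112,000; Qadir: €56,000; Svea: €56,000

Fenna takes one-quarter of €448,000 = €112,000. The remaining €336,000 passes to the descendants.
The descendants' portion (€336,000) is divided into 3 shares of €112,000: Yannick and Wren each take €112,000; Ines's €112,000 share passes to Ines's issue.
Ines's share (€112,000) is divided into 2 shares of €56,000: Qadir and Svea each take €56,000.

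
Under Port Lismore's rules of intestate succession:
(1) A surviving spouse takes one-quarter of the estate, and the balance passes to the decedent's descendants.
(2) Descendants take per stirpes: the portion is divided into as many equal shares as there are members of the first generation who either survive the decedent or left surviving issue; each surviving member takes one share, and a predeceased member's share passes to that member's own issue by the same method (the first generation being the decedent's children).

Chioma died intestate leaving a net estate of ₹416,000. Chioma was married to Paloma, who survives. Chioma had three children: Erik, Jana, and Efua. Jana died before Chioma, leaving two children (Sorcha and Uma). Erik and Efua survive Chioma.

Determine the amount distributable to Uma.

Uma receives ₹52,000.

Paloma takes one-quarter of ₹416,000 = ₹104,000. The remaining ₹312,000 passes to the descendants.
The descendants' portion (₹312,000) is divided into 3 shares of ₹104,000: Erik and Efua each take ₹104,000; Jana's ₹104,000 share passes to Jana's issue.
Jana's share (₹104,000) is divided into 2 shares of ₹52,000: Sorcha and Uma each take ₹52,000.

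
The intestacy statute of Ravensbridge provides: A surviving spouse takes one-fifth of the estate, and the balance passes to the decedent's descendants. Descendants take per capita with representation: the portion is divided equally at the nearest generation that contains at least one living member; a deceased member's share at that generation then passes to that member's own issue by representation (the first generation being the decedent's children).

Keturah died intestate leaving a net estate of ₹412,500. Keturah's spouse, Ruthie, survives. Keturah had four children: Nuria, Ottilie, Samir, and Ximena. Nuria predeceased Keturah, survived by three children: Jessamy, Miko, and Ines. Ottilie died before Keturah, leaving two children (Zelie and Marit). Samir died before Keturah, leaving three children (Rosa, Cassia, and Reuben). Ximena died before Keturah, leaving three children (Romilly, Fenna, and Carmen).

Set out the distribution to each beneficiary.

Ruthie takes one-fifth of ₹412,500 = ₹82,500. The remaining ₹330,000 passes to the descendants.
No child survives, so the initial division is made at the grandchildren's generation.
The descendants' portion (₹330,000) is divided into 11 shares of ₹30,000: Jessamy, Miko, Ines, Zelie, Marit, Rosa, Cassia, Reuben, Romilly, Fenna, and Carmen each take ₹30,000.

Ruthie: ₹82,500; Jessamy: ₹30,000; Miko: ₹30,000; Ines: ₹30,000; Zelie: ₹30,000; Marit: ₹30,000; Rosa: ₹30,000; Cassia: ₹30,000; Reuben: ₹30,000; Romilly: ₹30,000; Fenna: ₹30,000; Carmen: ₹30,000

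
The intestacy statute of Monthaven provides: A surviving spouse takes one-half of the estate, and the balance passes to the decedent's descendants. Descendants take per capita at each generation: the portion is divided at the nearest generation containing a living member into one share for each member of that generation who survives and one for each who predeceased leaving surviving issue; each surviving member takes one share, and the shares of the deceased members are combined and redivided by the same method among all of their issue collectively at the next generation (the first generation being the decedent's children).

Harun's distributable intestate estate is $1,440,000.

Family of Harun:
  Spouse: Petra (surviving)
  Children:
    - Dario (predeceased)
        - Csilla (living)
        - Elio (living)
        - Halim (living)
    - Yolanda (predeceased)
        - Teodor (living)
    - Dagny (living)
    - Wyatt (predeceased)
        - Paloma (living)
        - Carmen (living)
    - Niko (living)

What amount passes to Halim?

Halim receives $72,000.

Petra takes one-half of $1,440,000 = $720,000. The remaining $720,000 passes to the descendants.
The descendants' portion ($720,000) is divided at the children's generation into 5 shares of $144,000. Dagny and Niko each take $144,000. The 3 shares of the deceased (Dario, Yolanda, and Wyatt) are combined into a pool of $432,000.
That pool ($432,000) is divided at the grandchildren's generation equally among Csilla, Elio, Halim, Teodor, Paloma, and Carmen: $72,000 each.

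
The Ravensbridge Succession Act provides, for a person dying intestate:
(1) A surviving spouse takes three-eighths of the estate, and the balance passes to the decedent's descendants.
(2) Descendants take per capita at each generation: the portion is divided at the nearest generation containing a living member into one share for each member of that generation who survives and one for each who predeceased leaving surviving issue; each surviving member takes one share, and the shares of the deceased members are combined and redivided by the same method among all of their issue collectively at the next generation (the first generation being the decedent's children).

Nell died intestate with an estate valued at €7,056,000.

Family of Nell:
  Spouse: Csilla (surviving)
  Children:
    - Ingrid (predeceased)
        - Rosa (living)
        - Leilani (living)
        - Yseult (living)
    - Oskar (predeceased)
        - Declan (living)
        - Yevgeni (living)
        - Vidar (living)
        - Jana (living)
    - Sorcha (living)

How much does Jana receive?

Jana receives €420,000.

Csilla takes three-eighths of €7,056,000 = €2,646,000. The remaining €4,410,000 passes to the descendants.
The descendants' portion (€4,410,000) is divided at the children's generation into 3 shares of €1,470,000. Sorcha takes €1,470,000. The 2 shares of the deceased (Ingrid and Oskar) are combined into a pool of €2,940,000.
That pool (€2,940,000) is divided at the grandchildren's generation equally among Rosa, Leilani, Yseult, Declan, Yevgeni, Vidar, and Jana: €420,000 each.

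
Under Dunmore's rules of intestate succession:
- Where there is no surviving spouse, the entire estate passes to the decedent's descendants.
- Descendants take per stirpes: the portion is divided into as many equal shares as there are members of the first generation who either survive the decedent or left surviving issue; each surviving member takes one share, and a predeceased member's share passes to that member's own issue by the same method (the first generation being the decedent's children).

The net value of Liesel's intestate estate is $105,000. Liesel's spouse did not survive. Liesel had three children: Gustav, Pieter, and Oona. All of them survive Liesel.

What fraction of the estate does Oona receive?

The entire $105,000 passes to the descendants.
That amount ($105,000) is divided into 3 shares of $35,000: Gustav, Pieter, and Oona each take $35,000.

Oona receives 1/3 of the estate.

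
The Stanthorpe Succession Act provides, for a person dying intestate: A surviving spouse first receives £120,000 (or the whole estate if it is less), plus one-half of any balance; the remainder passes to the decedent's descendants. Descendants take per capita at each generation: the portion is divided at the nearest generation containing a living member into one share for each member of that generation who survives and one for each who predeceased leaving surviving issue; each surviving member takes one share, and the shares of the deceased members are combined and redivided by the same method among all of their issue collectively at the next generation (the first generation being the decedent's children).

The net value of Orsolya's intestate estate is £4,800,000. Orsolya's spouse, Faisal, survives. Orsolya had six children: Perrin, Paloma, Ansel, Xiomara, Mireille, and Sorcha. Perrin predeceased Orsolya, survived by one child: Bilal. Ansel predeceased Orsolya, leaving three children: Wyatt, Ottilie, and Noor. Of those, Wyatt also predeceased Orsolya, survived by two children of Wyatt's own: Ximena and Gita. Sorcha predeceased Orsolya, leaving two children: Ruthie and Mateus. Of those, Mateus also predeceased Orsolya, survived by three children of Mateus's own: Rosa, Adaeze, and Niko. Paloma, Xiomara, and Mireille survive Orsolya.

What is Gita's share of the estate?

Faisal first takes £120,000, leaving a balance of £4,680,000. Faisal then takes one-half of the balance (£2,340,000), for a total of £2,460,000. The remaining £2,340,000 passes to the descendants.
The descendants' portion (£2,340,000) is divided at the children's generation into 6 shares of £390,000. Paloma, Xiomara, and Mireille each take £390,000. The 3 shares of the deceased (Perrin, Ansel, and Sorcha) are combined into a pool of £1,170,000.
That pool (£1,170,000) is divided at the grandchildren's generation into 6 shares of £195,000. Bilal, Ottilie, Noor, and Ruthie each take £195,000. The 2 shares of the deceased (Wyatt and Mateus) are combined into a pool of £390,000.
That pool (£390,000) is divided at the great-grandchildren's generation equally among Ximena, Gita, Rosa, Adaeze, and Niko: £78,000 each.

Gita receives £78,000.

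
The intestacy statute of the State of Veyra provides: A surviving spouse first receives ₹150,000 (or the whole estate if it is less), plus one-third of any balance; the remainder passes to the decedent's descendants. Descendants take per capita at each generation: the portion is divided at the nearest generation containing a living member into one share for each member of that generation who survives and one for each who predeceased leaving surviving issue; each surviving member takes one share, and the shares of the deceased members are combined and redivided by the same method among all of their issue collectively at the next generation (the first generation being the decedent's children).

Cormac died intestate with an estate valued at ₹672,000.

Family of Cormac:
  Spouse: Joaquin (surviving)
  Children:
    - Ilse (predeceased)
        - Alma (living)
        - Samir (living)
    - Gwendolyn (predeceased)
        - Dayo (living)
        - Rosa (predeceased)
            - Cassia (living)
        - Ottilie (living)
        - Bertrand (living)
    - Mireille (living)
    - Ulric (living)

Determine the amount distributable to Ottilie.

Joaquin first takes ₹150,000, leaving a balance of ₹522,000. Joaquin then takes one-third of the balance (₹174,000), for a total of ₹324,000. The remaining ₹348,000 passes to the descendants.
The descendants' portion (₹348,000) is divided at the children's generation into 4 shares of ₹87,000. Mireille and Ulric each take ₹87,000. The 2 shares of the deceased (Ilse and Gwendolyn) are combined into a pool of ₹174,000.
That pool (₹174,000) is divided at the grandchildren's generation into 6 shares of ₹29,000. Alma, Samir, Dayo, Ottilie, and Bertrand each take ₹29,000. The remaining share for the deceased Rosa (₹29,000) is carried to the next generation.
That pool (₹29,000) passes entirely to Cassia, the sole taker at the great-grandchildren's generation.

Ottilie receives ₹29,000.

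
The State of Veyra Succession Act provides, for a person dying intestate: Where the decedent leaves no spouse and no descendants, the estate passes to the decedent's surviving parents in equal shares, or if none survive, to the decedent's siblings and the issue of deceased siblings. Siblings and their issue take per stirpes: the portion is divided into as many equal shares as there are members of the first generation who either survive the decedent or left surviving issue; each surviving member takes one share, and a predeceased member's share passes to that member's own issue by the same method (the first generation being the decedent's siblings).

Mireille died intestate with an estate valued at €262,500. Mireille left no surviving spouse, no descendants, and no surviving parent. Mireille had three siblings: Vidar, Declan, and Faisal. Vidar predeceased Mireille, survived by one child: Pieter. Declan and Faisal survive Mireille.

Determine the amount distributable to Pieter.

Pieter receives €87,500.

The entire €262,500 passes to the siblings and their issue.
That amount (€262,500) is divided into 3 shares of €87,500: Declan and Faisal each take €87,500; Vidar's €87,500 share passes to Vidar's issue.
Vidar's share (€87,500) passes entirely to Pieter.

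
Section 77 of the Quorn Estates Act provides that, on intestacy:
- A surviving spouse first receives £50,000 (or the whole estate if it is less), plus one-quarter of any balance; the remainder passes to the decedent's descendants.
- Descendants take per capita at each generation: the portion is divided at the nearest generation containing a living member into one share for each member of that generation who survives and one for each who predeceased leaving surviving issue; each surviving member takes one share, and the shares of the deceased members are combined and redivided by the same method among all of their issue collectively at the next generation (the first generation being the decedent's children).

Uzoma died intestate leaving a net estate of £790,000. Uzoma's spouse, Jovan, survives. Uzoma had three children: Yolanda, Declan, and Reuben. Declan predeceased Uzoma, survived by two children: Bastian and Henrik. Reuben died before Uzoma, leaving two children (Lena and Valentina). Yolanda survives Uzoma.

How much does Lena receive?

Lena receives £92,500.

Jovan first takes £50,000, leaving a balance of £740,000. Jovan then takes one-quarter of the balance (£185,000), for a total of £235,000. The remaining £555,000 passes to the descendants.
The descendants' portion (£555,000) is divided at the children's generation into 3 shares of £185,000. Yolanda takes £185,000. The 2 shares of the deceased (Declan and Reuben) are combined into a pool of £370,000.
That pool (£370,000) is divided at the grandchildren's generation equally among Bastian, Henrik, Lena, and Valentina: £92,500 each.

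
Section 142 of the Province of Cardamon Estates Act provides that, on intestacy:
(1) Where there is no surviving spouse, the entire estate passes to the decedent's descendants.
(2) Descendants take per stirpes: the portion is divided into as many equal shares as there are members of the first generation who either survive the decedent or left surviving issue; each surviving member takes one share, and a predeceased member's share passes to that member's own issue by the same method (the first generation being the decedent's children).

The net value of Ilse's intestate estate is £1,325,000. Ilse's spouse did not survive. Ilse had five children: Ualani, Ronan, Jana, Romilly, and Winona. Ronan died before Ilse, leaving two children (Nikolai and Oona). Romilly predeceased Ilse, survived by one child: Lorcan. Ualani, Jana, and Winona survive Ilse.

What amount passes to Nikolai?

The entire £1,325,000 passes to the descendants.
That amount (£1,325,000) is divided into 5 shares of £265,000: Ualani, Jana, and Winona each take £265,000; Ronan's £265,000 share passes to Ronan's issue; Romilly's £265,000 share passes to Romilly's issue.
Ronan's share (£265,000) is divided into 2 shares of £132,500: Nikolai and Oona each take £132,500.
Romilly's share (£265,000) passes entirely to Lorcan.

Nikolai receives £132,500.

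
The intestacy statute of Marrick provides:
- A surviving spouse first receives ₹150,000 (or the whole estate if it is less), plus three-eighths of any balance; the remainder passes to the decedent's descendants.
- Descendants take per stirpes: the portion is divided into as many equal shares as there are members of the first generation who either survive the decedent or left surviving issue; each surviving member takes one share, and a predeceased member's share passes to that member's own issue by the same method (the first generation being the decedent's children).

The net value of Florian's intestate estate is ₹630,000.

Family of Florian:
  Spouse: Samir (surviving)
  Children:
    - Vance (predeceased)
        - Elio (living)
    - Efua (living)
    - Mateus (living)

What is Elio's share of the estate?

Samir first takes ₹150,000, leaving a balance of ₹480,000. Samir then takes three-eighths of the balance (₹180,000), for a total of ₹330,000. The remaining ₹300,000 passes to the descendants.
The descendants' portion (₹300,000) is divided into 3 shares of ₹100,000: Efua and Mateus each take ₹100,000; Vance's ₹100,000 share passes to Vance's issue.
Vance's share (₹100,000) passes entirely to Elio.

Elio receives ₹100,000.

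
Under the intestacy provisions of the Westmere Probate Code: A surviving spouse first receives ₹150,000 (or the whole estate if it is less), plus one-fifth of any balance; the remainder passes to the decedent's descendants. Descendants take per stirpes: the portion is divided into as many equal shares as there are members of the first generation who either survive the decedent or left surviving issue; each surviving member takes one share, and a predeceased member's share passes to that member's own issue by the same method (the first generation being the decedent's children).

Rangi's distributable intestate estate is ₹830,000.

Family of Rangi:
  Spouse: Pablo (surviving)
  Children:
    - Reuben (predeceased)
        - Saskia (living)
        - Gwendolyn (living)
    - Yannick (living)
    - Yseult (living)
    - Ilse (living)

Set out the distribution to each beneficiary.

Pablo: ₹286,000; Saskia: ₹68,000; Gwendolyn: ₹68,000; Yannick: ₹136,000; Yseult: ₹136,000; Ilse: ₹136,000

Pablo first takes ₹150,000, leaving a balance of ₹680,000. Pablo then takes one-fifth of the balance (₹136,000), for a total of ₹286,000. The remaining ₹544,000 passes to the descendants.
The descendants' portion (₹544,000) is divided into 4 shares of ₹136,000: Yannick, Yseult, and Ilse each take ₹136,000; Reuben's ₹136,000 share passes to Reuben's issue.
Reuben's share (₹136,000) is divided into 2 shares of ₹68,000: Saskia and Gwendolyn each take ₹68,000.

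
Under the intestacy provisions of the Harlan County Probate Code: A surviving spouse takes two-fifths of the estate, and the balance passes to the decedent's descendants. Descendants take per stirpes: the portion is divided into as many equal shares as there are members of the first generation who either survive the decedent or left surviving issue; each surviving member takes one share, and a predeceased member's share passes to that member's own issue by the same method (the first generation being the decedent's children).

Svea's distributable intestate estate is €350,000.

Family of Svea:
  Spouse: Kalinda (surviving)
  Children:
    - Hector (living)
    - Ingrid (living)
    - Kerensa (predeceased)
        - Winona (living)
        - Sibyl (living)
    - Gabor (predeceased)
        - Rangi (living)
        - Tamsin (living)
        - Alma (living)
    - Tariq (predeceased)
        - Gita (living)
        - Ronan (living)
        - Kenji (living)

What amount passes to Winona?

Winona receives €21,000.

Kalinda takes two-fifths of €350,000 = €140,000. The remaining €210,000 passes to the descendants.
The descendants' portion (€210,000) is divided into 5 shares of €42,000: Hector and Ingrid each take €42,000; Kerensa's €42,000 share passes to Kerensa's issue; Gabor's €42,000 share passes to Gabor's issue; Tariq's €42,000 share passes to Tariq's issue.
Kerensa's share (€42,000) is divided into 2 shares of €21,000: Winona and Sibyl each take €21,000.
Gabor's share (€42,000) is divided into 3 shares of €14,000: Rangi, Tamsin, and Alma each take €14,000.
Tariq's share (€42,000) is divided into 3 shares of €14,000: Gita, Ronan, and Kenji each take €14,000.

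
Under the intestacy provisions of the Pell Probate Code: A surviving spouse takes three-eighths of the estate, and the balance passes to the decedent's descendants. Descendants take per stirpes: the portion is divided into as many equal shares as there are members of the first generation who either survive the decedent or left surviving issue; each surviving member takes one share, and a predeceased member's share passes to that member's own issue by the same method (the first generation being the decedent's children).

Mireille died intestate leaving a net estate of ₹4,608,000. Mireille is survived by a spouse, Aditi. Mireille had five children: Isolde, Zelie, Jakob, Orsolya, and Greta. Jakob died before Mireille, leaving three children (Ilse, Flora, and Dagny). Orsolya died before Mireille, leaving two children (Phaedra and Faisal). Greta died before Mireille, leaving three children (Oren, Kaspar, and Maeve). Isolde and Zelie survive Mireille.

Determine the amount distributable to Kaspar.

Kaspar receives ₹192,000.

Aditi takes three-eighths of ₹4,608,000 = ₹1,728,000. The remaining ₹2,880,000 passes to the descendants.
The descendants' portion (₹2,880,000) is divided into 5 shares of ₹576,000: Isolde and Zelie each take ₹576,000; Jakob's ₹576,000 share passes to Jakob's issue; Orsolya's ₹576,000 share passes to Orsolya's issue; Greta's ₹576,000 share passes to Greta's issue.
Jakob's share (₹576,000) is divided into 3 shares of ₹192,000: Ilse, Flora, and Dagny each take ₹192,000.
Orsolya's share (₹576,000) is divided into 2 shares of ₹288,000: Phaedra and Faisal each take ₹288,000.
Greta's share (₹576,000) is divided into 3 shares of ₹192,000: Oren, Kaspar, and Maeve each take ₹192,000.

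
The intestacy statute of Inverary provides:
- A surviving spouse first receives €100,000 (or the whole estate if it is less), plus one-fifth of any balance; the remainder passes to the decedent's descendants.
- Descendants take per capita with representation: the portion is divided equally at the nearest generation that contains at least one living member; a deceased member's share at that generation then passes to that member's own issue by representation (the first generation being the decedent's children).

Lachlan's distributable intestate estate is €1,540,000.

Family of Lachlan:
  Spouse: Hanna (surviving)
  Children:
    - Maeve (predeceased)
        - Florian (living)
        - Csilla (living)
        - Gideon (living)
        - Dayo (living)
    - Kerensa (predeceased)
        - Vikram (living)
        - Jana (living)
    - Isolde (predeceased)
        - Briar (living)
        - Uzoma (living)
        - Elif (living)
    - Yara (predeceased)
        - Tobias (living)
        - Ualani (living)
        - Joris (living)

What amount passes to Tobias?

Tobias receives €96,000.

Hanna first takes €100,000, leaving a balance of €1,440,000. Hanna then takes one-fifth of the balance (€288,000), for a total of €388,000. The remaining €1,152,000 passes to the descendants.
No child survives, so the initial division is made at the grandchildren's generation.
The descendants' portion (€1,152,000) is divided into 12 shares of €96,000: Florian, Csilla, Gideon, Dayo, Vikram, Jana, Briar, Uzoma, Elif, Tobias, Ualani, and Joris each take €96,000.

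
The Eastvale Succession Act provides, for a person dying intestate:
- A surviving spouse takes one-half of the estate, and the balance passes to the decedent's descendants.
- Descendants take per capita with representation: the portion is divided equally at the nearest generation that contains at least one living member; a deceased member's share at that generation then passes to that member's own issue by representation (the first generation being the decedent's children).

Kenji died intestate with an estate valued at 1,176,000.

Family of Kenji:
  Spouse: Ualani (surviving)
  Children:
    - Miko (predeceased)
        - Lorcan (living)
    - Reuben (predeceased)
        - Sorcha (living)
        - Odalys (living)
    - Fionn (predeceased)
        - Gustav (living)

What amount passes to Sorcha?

Ualani takes one-half of 1,176,000 = 588,000. The remaining 588,000 passes to the descendants.
No child survives, so the initial division is made at the grandchildren's generation.
The descendants' portion (588,000) is divided into 4 shares of 147,000: Lorcan, Sorcha, Odalys, and Gustav each take 147,000.

Sorcha receives 147,000.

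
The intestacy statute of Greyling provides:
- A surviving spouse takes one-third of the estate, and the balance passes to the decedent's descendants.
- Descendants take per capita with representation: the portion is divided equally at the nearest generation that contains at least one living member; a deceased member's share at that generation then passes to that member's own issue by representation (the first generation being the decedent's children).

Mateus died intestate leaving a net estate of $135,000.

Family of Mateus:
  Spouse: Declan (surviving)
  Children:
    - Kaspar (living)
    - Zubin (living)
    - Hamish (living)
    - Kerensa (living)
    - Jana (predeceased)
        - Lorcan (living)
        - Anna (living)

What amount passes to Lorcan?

Lorcan receives $9,000.

Declan takes one-third of $135,000 = $45,000. The remaining $90,000 passes to the descendants.
The descendants' portion ($90,000) is divided into 5 shares of $18,000: Kaspar, Zubin, Hamish, and Kerensa each take $18,000; Jana's $18,000 share passes to Jana's issue.
Jana's share ($18,000) is divided into 2 shares of $9,000: Lorcan and Anna each take $9,000.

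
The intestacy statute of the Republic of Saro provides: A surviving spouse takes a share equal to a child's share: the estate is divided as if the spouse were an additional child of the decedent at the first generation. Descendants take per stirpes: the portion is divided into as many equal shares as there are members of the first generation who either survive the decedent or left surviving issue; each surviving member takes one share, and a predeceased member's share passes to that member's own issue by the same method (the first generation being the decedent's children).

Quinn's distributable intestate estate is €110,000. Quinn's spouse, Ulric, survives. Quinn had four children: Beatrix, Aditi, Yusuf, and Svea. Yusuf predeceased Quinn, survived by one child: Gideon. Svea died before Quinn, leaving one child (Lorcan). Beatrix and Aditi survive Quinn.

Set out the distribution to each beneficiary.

Ulric: €22,000; Beatrix: €22,000; Aditi: €22,000; Gideon: €22,000; Lorcan: €22,000

The spouse counts as an additional share at the children's level, so there are 5 primary shares of €22,000. Ulric takes one such share (€22,000).
The children's combined portion (€88,000) is divided into 4 shares of €22,000: Beatrix and Aditi each take €22,000; Yusuf's €22,000 share passes to Yusuf's issue; Svea's €22,000 share passes to Svea's issue.
Yusuf's share (€22,000) passes entirely to Gideon.
Svea's share (€22,000) passes entirely to Lorcan.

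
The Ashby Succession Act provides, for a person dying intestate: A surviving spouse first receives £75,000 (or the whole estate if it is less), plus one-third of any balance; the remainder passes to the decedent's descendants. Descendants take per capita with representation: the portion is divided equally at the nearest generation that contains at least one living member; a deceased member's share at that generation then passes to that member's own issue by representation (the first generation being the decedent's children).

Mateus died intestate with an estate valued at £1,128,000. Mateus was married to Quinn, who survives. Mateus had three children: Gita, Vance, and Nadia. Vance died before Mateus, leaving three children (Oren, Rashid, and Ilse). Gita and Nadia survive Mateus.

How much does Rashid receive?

Rashid receives £78,000.

Quinn first takes £75,000, leaving a balance of £1,053,000. Quinn then takes one-third of the balance (£351,000), for a total of £426,000. The remaining £702,000 passes to the descendants.
The descendants' portion (£702,000) is divided into 3 shares of £234,000: Gita and Nadia each take £234,000; Vance's £234,000 share passes to Vance's issue.
Vance's share (£234,000) is divided into 3 shares of £78,000: Oren, Rashid, and Ilse each take £78,000.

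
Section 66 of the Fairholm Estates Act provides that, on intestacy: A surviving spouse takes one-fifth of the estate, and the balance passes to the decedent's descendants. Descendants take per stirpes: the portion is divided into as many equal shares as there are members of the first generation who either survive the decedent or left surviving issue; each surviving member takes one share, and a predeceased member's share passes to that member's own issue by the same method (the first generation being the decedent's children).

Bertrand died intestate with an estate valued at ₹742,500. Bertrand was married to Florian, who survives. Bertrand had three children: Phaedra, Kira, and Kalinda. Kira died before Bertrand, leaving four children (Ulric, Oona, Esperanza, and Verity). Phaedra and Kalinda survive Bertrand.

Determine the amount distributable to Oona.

Florian takes one-fifth of ₹742,500 = ₹148,500. The remaining ₹594,000 passes to the descendants.
The descendants' portion (₹594,000) is divided into 3 shares of ₹198,000: Phaedra and Kalinda each take ₹198,000; Kira's ₹198,000 share passes to Kira's issue.
Kira's share (₹198,000) is divided into 4 shares of ₹49,500: Ulric, Oona, Esperanza, and Verity each take ₹49,500.

Oona receives ₹49,500.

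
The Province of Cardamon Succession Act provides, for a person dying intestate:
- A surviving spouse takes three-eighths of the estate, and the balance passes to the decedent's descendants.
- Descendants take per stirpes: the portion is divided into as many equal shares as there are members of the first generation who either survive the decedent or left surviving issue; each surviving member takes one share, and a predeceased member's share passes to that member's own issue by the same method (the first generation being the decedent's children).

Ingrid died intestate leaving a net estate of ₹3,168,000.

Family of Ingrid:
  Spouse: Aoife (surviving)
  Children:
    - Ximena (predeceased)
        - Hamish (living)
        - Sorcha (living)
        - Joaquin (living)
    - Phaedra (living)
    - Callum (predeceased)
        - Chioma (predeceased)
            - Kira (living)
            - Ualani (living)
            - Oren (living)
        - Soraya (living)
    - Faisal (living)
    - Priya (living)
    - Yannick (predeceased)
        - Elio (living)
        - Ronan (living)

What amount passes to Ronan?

Aoife takes three-eighths of ₹3,168,000 = ₹1,188,000. The remaining ₹1,980,000 passes to the descendants.
The descendants' portion (₹1,980,000) is divided into 6 shares of ₹330,000: Phaedra, Faisal, and Priya each take ₹330,000; Ximena's ₹330,000 share passes to Ximena's issue; Callum's ₹330,000 share passes to Callum's issue; Yannick's ₹330,000 share passes to Yannick's issue.
Ximena's share (₹330,000) is divided into 3 shares of ₹110,000: Hamish, Sorcha, and Joaquin each take ₹110,000.
Callum's share (₹330,000) is divided into 2 shares of ₹165,000: Soraya takes ₹165,000; Chioma's ₹165,000 share passes to Chioma's issue.
Chioma's share (₹165,000) is divided into 3 shares of ₹55,000: Kira, Ualani, and Oren each take ₹55,000.
Yannick's share (₹330,000) is divided into 2 shares of ₹165,000: Elio and Ronan each take ₹165,000.

Ronan receives ₹165,000.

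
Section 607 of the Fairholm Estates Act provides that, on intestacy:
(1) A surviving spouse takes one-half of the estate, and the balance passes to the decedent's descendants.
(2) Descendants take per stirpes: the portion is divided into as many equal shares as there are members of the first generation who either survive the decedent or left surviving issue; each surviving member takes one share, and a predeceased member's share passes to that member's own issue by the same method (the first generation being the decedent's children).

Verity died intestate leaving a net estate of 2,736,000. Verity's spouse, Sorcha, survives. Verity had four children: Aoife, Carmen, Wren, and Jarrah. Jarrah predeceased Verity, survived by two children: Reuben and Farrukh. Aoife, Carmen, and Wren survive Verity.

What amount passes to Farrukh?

Farrukh receives 171,000.

Sorcha takes one-half of 2,736,000 = 1,368,000. The remaining 1,368,000 passes to the descendants.
The descendants' portion (1,368,000) is divided into 4 shares of 342,000: Aoife, Carmen, and Wren each take 342,000; Jarrah's 342,000 share passes to Jarrah's issue.
Jarrah's share (342,000) is divided into 2 shares of 171,000: Reuben and Farrukh each take 171,000.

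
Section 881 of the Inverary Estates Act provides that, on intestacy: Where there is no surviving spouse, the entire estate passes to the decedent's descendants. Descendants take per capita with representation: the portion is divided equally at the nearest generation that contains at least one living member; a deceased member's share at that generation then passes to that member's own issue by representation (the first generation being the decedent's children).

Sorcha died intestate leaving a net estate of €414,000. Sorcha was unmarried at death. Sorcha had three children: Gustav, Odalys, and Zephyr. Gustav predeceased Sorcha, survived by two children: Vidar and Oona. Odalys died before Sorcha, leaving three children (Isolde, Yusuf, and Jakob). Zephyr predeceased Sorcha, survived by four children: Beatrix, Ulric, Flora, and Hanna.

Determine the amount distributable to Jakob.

Jakob receives €46,000.

The entire €414,000 passes to the descendants.
No child survives, so the initial division is made at the grandchildren's generation.
That amount (€414,000) is divided into 9 shares of €46,000: Vidar, Oona, Isolde, Yusuf, Jakob, Beatrix, Ulric, Flora, and Hanna each take €46,000.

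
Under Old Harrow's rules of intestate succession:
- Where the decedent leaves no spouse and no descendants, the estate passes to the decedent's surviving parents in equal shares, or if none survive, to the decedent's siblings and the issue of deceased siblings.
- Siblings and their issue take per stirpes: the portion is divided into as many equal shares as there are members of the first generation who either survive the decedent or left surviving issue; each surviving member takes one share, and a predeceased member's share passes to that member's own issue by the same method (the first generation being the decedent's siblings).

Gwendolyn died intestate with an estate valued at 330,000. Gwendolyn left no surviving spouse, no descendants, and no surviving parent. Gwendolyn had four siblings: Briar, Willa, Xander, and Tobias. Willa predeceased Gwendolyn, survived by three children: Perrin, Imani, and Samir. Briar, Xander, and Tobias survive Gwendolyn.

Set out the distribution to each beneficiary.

Briar: 82,500; Perrin: 27,500; Imani: 27,500; Samir: 27,500; Xander: 82,500; Tobias: 82,500

The entire 330,000 passes to the siblings and their issue.
That amount (330,000) is divided into 4 shares of 82,500: Briar, Xander, and Tobias each take 82,500; Willa's 82,500 share passes to Willa's issue.
Willa's share (82,500) is divided into 3 shares of 27,500: Perrin, Imani, and Samir each take 27,500.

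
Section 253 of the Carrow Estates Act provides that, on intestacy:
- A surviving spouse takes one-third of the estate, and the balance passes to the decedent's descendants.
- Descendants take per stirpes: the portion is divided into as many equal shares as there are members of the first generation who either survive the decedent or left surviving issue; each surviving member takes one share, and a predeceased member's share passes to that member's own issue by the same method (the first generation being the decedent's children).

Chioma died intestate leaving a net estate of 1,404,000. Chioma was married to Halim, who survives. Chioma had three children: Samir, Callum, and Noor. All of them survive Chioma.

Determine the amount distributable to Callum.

Callum receives 312,000.

Halim takes one-third of 1,404,000 = 468,000. The remaining 936,000 passes to the descendants.
The descendants' portion (936,000) is divided into 3 shares of 312,000: Samir, Callum, and Noor each take 312,000.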